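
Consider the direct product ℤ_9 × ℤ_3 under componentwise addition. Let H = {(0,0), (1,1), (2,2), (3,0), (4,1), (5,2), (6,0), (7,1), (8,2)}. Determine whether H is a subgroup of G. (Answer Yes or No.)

Yes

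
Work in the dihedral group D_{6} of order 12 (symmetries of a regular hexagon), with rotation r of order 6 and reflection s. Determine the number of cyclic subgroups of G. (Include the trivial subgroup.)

10

Each element a generates a cyclic subgroup ⟨a⟩; distinct elements may generate the same one (a cyclic group of order d has φ(d) generators).
Cyclic subgroups by order — order 1: 1; order 2: 7; order 3: 1; order 6: 1.
Total: 10.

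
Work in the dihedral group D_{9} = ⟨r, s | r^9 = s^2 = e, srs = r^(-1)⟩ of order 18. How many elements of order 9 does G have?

6

The elements of order 9 are: r, r^2, r^4, r^5, r^7, r^8.
That's 6.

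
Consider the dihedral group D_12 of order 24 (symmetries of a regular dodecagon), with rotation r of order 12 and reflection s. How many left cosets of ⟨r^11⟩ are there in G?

2

|⟨r^11⟩| = 12 and |G| = 24.
By Lagrange, [G : H] = |G|/|H| = 24/12 = 2.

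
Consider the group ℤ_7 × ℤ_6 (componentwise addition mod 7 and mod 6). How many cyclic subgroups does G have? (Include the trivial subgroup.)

Each element a generates a cyclic subgroup ⟨a⟩; distinct elements may generate the same one (a cyclic group of order d has φ(d) generators).
Cyclic subgroups by order — order 1: 1; order 2: 1; order 3: 1; order 6: 1; order 7: 1; order 14: 1; order 21: 1; order 42: 1.
Total: 8.

8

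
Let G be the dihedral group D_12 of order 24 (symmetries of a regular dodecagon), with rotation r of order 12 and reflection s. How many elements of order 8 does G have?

No element of G has order 8 (even though 8 | 24).

0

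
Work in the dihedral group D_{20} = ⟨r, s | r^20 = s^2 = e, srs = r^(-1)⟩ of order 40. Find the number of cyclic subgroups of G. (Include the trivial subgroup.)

26

A cyclic subgroup of order d is generated by each of its φ(d) elements of order d, so the cyclic subgroups of order d number (#elements of order d)/φ(d).
Cyclic subgroups by order — order 1: 1; order 2: 21; order 4: 1; order 5: 1; order 10: 1; order 20: 1.
Total: 26.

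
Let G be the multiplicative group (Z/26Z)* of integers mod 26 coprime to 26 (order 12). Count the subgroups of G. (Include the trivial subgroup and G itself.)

6

|G| = 12, so by Lagrange every subgroup order divides 12. Divisors: 1, 2, 3, 4, 6, 12.
Subgroups by order — order 1: 1; order 2: 1; order 3: 1; order 4: 1; order 6: 1; order 12: 1.
Total: 1 + 1 + 1 + 1 + 1 + 1 = 6.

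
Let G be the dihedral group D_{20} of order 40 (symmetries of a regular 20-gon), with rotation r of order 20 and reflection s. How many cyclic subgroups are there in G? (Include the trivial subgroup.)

26

A cyclic subgroup of order d is generated by each of its φ(d) elements of order d, so the cyclic subgroups of order d number (#elements of order d)/φ(d).
Cyclic subgroups by order — order 1: 1; order 2: 21; order 4: 1; order 5: 1; order 10: 1; order 20: 1.
Total: 26.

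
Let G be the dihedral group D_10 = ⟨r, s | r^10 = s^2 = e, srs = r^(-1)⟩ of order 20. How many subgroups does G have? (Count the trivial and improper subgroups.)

22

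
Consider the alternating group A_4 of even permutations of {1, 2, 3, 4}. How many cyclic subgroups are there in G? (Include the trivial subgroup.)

8

Group the elements of G by the cyclic subgroup they generate; each cyclic subgroup of order d accounts for φ(d) elements.
Cyclic subgroups by order — order 1: 1; order 2: 3; order 3: 4.
Total: 8.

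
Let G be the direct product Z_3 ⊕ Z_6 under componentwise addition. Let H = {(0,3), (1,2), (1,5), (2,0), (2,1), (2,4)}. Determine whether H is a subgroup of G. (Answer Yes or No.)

The identity (0,0) ∉ H, so H is not a subgroup.

No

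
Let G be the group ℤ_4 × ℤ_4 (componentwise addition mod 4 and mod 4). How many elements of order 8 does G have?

An element (a,b) has order lcm(ord(a), ord(b)); count pairs with lcm equal to 8.
Enumerating gives 0 such elements.

0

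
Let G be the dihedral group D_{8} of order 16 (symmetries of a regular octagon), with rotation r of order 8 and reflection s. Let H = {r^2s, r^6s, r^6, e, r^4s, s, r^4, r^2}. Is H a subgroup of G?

Yes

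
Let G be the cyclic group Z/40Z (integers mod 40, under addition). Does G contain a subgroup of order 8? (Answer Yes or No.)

Yes

8 | 40. A subgroup of order 8 is {0, 5, 10, 15, 20, 25, 30, 35}.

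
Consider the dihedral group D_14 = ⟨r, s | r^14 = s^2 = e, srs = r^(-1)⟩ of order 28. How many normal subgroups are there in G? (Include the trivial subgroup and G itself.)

G has 28 subgroups. Checking conjugation-invariance by order — order 1: 1/1 normal; order 2: 1/15 normal; order 4: 0/7 normal; order 7: 1/1 normal; order 14: 3/3 normal; order 28: 1/1 normal.
Total normal subgroups: 7.

7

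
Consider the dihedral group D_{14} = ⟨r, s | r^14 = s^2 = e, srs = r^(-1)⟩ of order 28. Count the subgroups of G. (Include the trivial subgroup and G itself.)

|G| = 28, so by Lagrange every subgroup order divides 28. Divisors: 1, 2, 4, 7, 14, 28.
Subgroups by order — order 1: 1; order 2: 15; order 4: 7; order 7: 1; order 14: 3; order 28: 1.
Total: 1 + 15 + 7 + 1 + 3 + 1 = 28.

28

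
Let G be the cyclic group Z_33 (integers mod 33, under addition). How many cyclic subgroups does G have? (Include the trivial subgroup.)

A cyclic subgroup of order d is generated by each of its φ(d) elements of order d, so the cyclic subgroups of order d number (#elements of order d)/φ(d).
Cyclic subgroups by order — order 1: 1; order 3: 1; order 11: 1; order 33: 1.
Total: 4.

4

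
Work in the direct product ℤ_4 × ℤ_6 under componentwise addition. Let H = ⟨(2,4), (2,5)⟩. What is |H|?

12

|⟨(2,4)⟩| = 6 and |⟨(2,5)⟩| = 6, so |H| is a multiple of lcm(6, 6) = 6 and divides |G| = 24.
Closing under the operation: H = {(0,0), (0,1), (0,2), (0,3), (0,4), (0,5), (2,0), (2,1), (2,2), (2,3), (2,4), (2,5)}, so |H| = 12.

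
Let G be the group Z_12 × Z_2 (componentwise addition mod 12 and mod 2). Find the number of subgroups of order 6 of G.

|G| = 24 and 6 | 24, so subgroups of order 6 are possible by Lagrange.
The subgroups of order 6 are: {(0,0), (0,1), (4,0), (4,1), (8,0), (8,1)}; {(0,0), (2,0), (4,0), (6,0), (8,0), (10,0)}; {(0,0), (2,1), (4,0), (6,1), (8,0), (10,1)}.
So G has 3 subgroups of order 6.

3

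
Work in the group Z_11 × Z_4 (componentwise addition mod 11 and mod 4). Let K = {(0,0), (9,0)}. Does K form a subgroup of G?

(9,0) ∈ K but its inverse (2,0) ∉ K, so K is not a subgroup.

No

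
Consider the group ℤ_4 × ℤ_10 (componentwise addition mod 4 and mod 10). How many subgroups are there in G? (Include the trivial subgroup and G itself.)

|G| = 40, so by Lagrange every subgroup order divides 40. Divisors: 1, 2, 4, 5, 8, 10, 20, 40.
Subgroups by order — order 1: 1; order 2: 3; order 4: 3; order 5: 1; order 8: 1; order 10: 3; order 20: 3; order 40: 1.
Total: 1 + 3 + 3 + 1 + 1 + 3 + 3 + 1 = 16.

16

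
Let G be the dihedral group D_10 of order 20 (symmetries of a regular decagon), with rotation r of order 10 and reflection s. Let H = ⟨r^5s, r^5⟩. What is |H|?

4

|⟨r^5s⟩| = 2 and |⟨r^5⟩| = 2, so |H| is a multiple of lcm(2, 2) = 2 and divides |G| = 20.
Closing under the operation: H = {e, r^5, s, r^5s}, so |H| = 4.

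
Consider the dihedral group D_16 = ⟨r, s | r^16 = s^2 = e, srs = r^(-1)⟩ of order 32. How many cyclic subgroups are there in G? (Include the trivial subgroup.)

21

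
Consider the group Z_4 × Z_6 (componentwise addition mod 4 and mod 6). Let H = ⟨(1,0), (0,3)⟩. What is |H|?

8

|⟨(1,0)⟩| = 4 and |⟨(0,3)⟩| = 2, so |H| is a multiple of lcm(4, 2) = 4 and divides |G| = 24.
Closing under the operation: H = {(0,0), (0,3), (1,0), (1,3), (2,0), (2,3), (3,0), (3,3)}, so |H| = 8.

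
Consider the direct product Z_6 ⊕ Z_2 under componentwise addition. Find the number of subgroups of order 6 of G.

|G| = 12 and 6 | 12, so subgroups of order 6 are possible by Lagrange.
The subgroups of order 6 are: {(0,0), (0,1), (2,0), (2,1), (4,0), (4,1)}; {(0,0), (1,0), (2,0), (3,0), (4,0), (5,0)}; {(0,0), (1,1), (2,0), (3,1), (4,0), (5,1)}.
So G has 3 subgroups of order 6.

3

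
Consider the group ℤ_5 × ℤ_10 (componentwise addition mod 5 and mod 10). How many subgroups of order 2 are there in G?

|G| = 50 and 2 | 50, so subgroups of order 2 are possible by Lagrange.
The subgroups of order 2 are: {(0,0), (0,5)}.
So G has 1 subgroup of order 2.

1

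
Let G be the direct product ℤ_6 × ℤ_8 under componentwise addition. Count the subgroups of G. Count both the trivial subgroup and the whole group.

|G| = 48, so by Lagrange every subgroup order divides 48. Divisors: 1, 2, 3, 4, 6, 8, 12, 16, 24, 48.
Subgroups by order — order 1: 1; order 2: 3; order 3: 1; order 4: 3; order 6: 3; order 8: 3; order 12: 3; order 16: 1; order 24: 3; order 48: 1.
Total: 1 + 3 + 1 + 3 + 3 + 3 + 3 + 1 + 3 + 1 = 22.

22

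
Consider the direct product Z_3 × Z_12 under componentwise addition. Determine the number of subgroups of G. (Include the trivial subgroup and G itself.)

18

|G| = 36, so by Lagrange every subgroup order divides 36. Divisors: 1, 2, 3, 4, 6, 9, 12, 18, 36.
Subgroups by order — order 1: 1; order 2: 1; order 3: 4; order 4: 1; order 6: 4; order 9: 1; order 12: 4; order 18: 1; order 36: 1.
Total: 1 + 1 + 4 + 1 + 4 + 1 + 4 + 1 + 1 = 18.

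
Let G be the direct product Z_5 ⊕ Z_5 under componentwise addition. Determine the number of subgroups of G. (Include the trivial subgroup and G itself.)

|G| = 25, so by Lagrange every subgroup order divides 25. Divisors: 1, 5, 25.
Subgroups by order — order 1: 1; order 5: 6; order 25: 1.
Total: 1 + 6 + 1 = 8.

8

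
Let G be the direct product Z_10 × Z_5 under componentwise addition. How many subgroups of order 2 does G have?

1

|G| = 50 and 2 | 50, so subgroups of order 2 are possible by Lagrange.
The subgroups of order 2 are: {(0,0), (5,0)}.
So G has 1 subgroup of order 2.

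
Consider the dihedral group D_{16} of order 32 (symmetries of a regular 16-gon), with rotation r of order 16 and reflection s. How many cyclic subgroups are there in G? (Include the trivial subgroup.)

A cyclic subgroup of order d is generated by each of its φ(d) elements of order d, so the cyclic subgroups of order d number (#elements of order d)/φ(d).
Cyclic subgroups by order — order 1: 1; order 2: 17; order 4: 1; order 8: 1; order 16: 1.
Total: 21.

21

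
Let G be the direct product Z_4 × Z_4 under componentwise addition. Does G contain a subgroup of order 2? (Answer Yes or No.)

Yes

2 | 16. A subgroup of order 2 is {(0,0), (0,2)}.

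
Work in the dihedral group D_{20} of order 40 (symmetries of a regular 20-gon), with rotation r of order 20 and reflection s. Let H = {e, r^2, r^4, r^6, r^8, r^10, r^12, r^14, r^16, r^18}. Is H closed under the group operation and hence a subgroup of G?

|H| = 10 divides |G| = 40, consistent with Lagrange.
H contains the identity, every element's inverse is in H, and H is closed under ·: it is a subgroup.
In fact H = ⟨r^18⟩.

Yes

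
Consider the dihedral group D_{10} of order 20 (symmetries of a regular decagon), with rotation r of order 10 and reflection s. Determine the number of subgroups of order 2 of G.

|G| = 20 and 2 | 20, so subgroups of order 2 are possible by Lagrange.
The subgroups of order 2 are: {e, r^2s}; {e, r^3s}; {e, r^4s}; {e, r^5}; … (11 in all).
So G has 11 subgroups of order 2.

11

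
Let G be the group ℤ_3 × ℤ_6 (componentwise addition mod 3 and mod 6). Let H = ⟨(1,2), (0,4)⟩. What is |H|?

9

|⟨(1,2)⟩| = 3 and |⟨(0,4)⟩| = 3, so |H| is a multiple of lcm(3, 3) = 3 and divides |G| = 18.
Closing under the operation: H = {(0,0), (0,2), (0,4), (1,0), (1,2), (1,4), (2,0), (2,2), (2,4)}, so |H| = 9.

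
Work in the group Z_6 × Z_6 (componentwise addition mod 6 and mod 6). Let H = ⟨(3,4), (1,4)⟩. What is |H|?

18

|⟨(3,4)⟩| = 6 and |⟨(1,4)⟩| = 6, so |H| is a multiple of lcm(6, 6) = 6 and divides |G| = 36.
Closing under the operation: H = {(0,0), (0,2), (0,4), (1,0), (1,2), (1,4), (2,0), (2,2), (2,4), (3,0), (3,2), (3,4), (4,0), (4,2), (4,4), (5,0), (5,2), (5,4)}, so |H| = 18.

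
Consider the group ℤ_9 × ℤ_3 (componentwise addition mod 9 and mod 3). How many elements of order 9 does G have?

An element (a,b) has order lcm(ord(a), ord(b)); count pairs with lcm equal to 9.
Enumerating gives 18 such elements.

18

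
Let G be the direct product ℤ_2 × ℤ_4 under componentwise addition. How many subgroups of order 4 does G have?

3

|G| = 8 and 4 | 8, so subgroups of order 4 are possible by Lagrange.
The subgroups of order 4 are: {(0,0), (0,1), (0,2), (0,3)}; {(0,0), (0,2), (1,0), (1,2)}; {(0,0), (0,2), (1,1), (1,3)}.
So G has 3 subgroups of order 4.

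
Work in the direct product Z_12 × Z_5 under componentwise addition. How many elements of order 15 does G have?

An element (a,b) has order lcm(ord(a), ord(b)); count pairs with lcm equal to 15.
Enumerating gives 8 such elements.

8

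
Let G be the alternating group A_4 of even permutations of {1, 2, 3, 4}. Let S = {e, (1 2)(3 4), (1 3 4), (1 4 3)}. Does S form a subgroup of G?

Closure fails: (1 4 3) ∘ (1 2)(3 4) = (1 2 4) ∉ S. So S is not a subgroup.

No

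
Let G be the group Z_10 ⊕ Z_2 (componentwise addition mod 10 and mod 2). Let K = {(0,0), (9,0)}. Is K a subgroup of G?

(9,0) ∈ K but its inverse (1,0) ∉ K, so K is not a subgroup.

No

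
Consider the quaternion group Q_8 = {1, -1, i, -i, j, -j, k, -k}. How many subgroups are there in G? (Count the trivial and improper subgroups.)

6

|G| = 8, so by Lagrange every subgroup order divides 8. Divisors: 1, 2, 4, 8.
Subgroups by order — order 1: 1; order 2: 1; order 4: 3; order 8: 1.
Total: 1 + 1 + 3 + 1 = 6.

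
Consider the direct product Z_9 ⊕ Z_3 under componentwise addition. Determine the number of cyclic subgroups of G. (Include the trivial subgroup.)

8

A cyclic subgroup of order d is generated by each of its φ(d) elements of order d, so the cyclic subgroups of order d number (#elements of order d)/φ(d).
Cyclic subgroups by order — order 1: 1; order 3: 4; order 9: 3.
Total: 8.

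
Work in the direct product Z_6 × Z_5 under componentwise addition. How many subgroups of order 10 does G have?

|G| = 30 and 10 | 30, so subgroups of order 10 are possible by Lagrange.
The subgroups of order 10 are: {(0,0), (0,1), (0,2), (0,3), (0,4), (3,0), (3,1), (3,2), (3,3), (3,4)}.
So G has 1 subgroup of order 10.

1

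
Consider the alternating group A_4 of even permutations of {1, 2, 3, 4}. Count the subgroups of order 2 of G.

|G| = 12 and 2 | 12, so subgroups of order 2 are possible by Lagrange.
The subgroups of order 2 are: {e, (1 2)(3 4)}; {e, (1 3)(2 4)}; {e, (1 4)(2 3)}.
So G has 3 subgroups of order 2.

3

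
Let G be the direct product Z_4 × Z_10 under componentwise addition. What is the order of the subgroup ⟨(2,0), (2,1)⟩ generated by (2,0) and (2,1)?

|⟨(2,0)⟩| = 2 and |⟨(2,1)⟩| = 10, so |H| is a multiple of lcm(2, 10) = 10 and divides |G| = 40.
Closing under the operation: H = {(0,0), (0,1), (0,2), (0,3), (0,4), (0,5), (0,6), (0,7), (0,8), (0,9), (2,0), (2,1), (2,2), (2,3), (2,4), (2,5), (2,6), (2,7), (2,8), (2,9)}, so |H| = 20.

20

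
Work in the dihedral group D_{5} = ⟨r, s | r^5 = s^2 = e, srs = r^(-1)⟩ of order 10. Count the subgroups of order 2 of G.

5

|G| = 10 and 2 | 10, so subgroups of order 2 are possible by Lagrange.
The subgroups of order 2 are: {e, r^2s}; {e, r^3s}; {e, r^4s}; {e, rs}; … (5 in all).
So G has 5 subgroups of order 2.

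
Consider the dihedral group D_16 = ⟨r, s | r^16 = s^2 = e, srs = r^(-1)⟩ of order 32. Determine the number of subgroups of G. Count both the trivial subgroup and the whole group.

36

|G| = 32, so by Lagrange every subgroup order divides 32. Divisors: 1, 2, 4, 8, 16, 32.
Subgroups by order — order 1: 1; order 2: 17; order 4: 9; order 8: 5; order 16: 3; order 32: 1.
Total: 1 + 17 + 9 + 5 + 3 + 1 = 36.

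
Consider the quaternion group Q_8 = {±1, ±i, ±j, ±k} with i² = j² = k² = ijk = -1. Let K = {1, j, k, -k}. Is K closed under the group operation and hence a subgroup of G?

No

j ∈ K but its inverse -j ∉ K, so K is not a subgroup.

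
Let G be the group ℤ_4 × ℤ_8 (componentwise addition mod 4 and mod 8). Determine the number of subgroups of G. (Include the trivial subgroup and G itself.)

22

|G| = 32, so by Lagrange every subgroup order divides 32. Divisors: 1, 2, 4, 8, 16, 32.
Subgroups by order — order 1: 1; order 2: 3; order 4: 7; order 8: 7; order 16: 3; order 32: 1.
Total: 1 + 3 + 7 + 7 + 3 + 1 = 22.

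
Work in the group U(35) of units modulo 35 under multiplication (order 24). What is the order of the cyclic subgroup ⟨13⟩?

4

Compute successive powers of 13 mod 35: 13, 29, 27, 1; 13^4 ≡ 1 (mod 35).
So |⟨13⟩| = 4.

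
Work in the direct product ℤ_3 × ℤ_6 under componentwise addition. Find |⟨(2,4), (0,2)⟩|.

|⟨(2,4)⟩| = 3 and |⟨(0,2)⟩| = 3, so |H| is a multiple of lcm(3, 3) = 3 and divides |G| = 18.
Closing under the operation: H = {(0,0), (0,2), (0,4), (1,0), (1,2), (1,4), (2,0), (2,2), (2,4)}, so |H| = 9.

9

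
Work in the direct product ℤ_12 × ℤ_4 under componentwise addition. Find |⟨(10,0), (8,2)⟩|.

12

|⟨(10,0)⟩| = 6 and |⟨(8,2)⟩| = 6, so |H| is a multiple of lcm(6, 6) = 6 and divides |G| = 48.
Closing under the operation: H = {(0,0), (0,2), (2,0), (2,2), (4,0), (4,2), (6,0), (6,2), (8,0), (8,2), (10,0), (10,2)}, so |H| = 12.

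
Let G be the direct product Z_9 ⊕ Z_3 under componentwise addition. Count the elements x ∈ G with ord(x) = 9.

18

An element (a,b) has order lcm(ord(a), ord(b)); count pairs with lcm equal to 9.
Enumerating gives 18 such elements.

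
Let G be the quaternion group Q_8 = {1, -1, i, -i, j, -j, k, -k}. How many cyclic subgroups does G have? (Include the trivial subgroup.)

5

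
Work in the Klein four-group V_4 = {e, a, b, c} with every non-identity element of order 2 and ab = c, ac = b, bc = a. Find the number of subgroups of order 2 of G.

|G| = 4 and 2 | 4, so subgroups of order 2 are possible by Lagrange.
The subgroups of order 2 are: {e, a}; {e, b}; {e, c}.
So G has 3 subgroups of order 2.

3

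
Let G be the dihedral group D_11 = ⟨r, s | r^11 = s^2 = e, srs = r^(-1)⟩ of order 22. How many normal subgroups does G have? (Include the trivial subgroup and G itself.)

G has 14 subgroups. Checking conjugation-invariance by order — order 1: 1/1 normal; order 2: 0/11 normal; order 11: 1/1 normal; order 22: 1/1 normal.
Total normal subgroups: 3.

3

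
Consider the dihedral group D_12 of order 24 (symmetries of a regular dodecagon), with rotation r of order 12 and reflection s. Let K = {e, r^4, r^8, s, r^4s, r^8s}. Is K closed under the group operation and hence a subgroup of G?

Yes

|K| = 6 divides |G| = 24, consistent with Lagrange.
K contains the identity, every element's inverse is in K, and K is closed under ·: it is a subgroup.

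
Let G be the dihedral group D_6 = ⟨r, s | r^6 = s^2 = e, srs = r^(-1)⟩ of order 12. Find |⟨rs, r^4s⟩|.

|⟨rs⟩| = 2 and |⟨r^4s⟩| = 2, so |H| is a multiple of lcm(2, 2) = 2 and divides |G| = 12.
Closing under the operation: H = {e, r^3, rs, r^4s}, so |H| = 4.

4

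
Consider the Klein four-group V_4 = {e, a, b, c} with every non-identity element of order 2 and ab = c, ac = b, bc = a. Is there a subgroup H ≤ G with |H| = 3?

No

3 does not divide |G| = 4, so by Lagrange no subgroup of order 3 exists.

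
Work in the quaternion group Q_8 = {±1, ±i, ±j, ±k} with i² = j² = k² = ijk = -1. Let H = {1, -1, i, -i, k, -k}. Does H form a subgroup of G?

|H| = 6 does not divide |G| = 8, so by Lagrange H is not a subgroup.

No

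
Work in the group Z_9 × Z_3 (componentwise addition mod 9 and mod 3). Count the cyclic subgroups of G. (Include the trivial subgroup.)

8

Each element a generates a cyclic subgroup ⟨a⟩; distinct elements may generate the same one (a cyclic group of order d has φ(d) generators).
Cyclic subgroups by order — order 1: 1; order 3: 4; order 9: 3.
Total: 8.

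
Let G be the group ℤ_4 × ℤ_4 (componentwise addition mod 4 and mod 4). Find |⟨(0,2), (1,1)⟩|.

8

|⟨(0,2)⟩| = 2 and |⟨(1,1)⟩| = 4, so |H| is a multiple of lcm(2, 4) = 4 and divides |G| = 16.
Closing under the operation: H = {(0,0), (0,2), (1,1), (1,3), (2,0), (2,2), (3,1), (3,3)}, so |H| = 8.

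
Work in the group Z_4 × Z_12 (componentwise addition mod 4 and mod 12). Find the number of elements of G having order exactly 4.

An element (a,b) has order lcm(ord(a), ord(b)); count pairs with lcm equal to 4.
Enumerating gives 12 such elements.

12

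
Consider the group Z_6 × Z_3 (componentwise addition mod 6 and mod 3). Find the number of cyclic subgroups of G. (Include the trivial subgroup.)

10

Each element a generates a cyclic subgroup ⟨a⟩; distinct elements may generate the same one (a cyclic group of order d has φ(d) generators).
Cyclic subgroups by order — order 1: 1; order 2: 1; order 3: 4; order 6: 4.
Total: 10.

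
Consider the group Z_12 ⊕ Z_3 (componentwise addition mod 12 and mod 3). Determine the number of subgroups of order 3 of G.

4

|G| = 36 and 3 | 36, so subgroups of order 3 are possible by Lagrange.
The subgroups of order 3 are: {(0,0), (0,1), (0,2)}; {(0,0), (4,0), (8,0)}; {(0,0), (4,1), (8,2)}; {(0,0), (4,2), (8,1)}.
So G has 4 subgroups of order 3.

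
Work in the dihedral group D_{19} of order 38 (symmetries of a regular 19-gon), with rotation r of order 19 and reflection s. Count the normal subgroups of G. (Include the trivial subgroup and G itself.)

3

G has 22 subgroups. Checking conjugation-invariance by order — order 1: 1/1 normal; order 2: 0/19 normal; order 19: 1/1 normal; order 38: 1/1 normal.
Total normal subgroups: 3.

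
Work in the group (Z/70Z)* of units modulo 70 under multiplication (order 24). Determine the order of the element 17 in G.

12

Compute successive powers of 17 mod 70: 17, 9, 13, 11, 47, 29, 3, 51, …; 17^12 ≡ 1 (mod 70).
So |⟨17⟩| = 12.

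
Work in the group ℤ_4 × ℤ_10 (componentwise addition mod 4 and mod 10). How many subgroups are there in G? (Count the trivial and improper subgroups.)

|G| = 40, so by Lagrange every subgroup order divides 40. Divisors: 1, 2, 4, 5, 8, 10, 20, 40.
Subgroups by order — order 1: 1; order 2: 3; order 4: 3; order 5: 1; order 8: 1; order 10: 3; order 20: 3; order 40: 1.
Total: 1 + 3 + 3 + 1 + 1 + 3 + 3 + 1 = 16.

16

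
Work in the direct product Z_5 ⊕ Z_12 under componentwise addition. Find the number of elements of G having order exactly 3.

2

An element (a,b) has order lcm(ord(a), ord(b)); count pairs with lcm equal to 3.
Enumerating gives 2 such elements.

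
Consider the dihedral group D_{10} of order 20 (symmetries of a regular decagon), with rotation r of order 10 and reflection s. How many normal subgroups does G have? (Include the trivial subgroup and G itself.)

7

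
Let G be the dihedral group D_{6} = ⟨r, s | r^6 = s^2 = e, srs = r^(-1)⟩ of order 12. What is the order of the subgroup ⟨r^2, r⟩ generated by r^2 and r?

6

|⟨r^2⟩| = 3 and |⟨r⟩| = 6, so |H| is a multiple of lcm(3, 6) = 6 and divides |G| = 12.
Closing under the operation: H = {e, r, r^2, r^3, r^4, r^5}, so |H| = 6.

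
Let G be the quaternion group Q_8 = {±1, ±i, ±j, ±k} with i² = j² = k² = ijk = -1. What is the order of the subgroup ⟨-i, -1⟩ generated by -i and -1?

|⟨-i⟩| = 4 and |⟨-1⟩| = 2, so |H| is a multiple of lcm(4, 2) = 4 and divides |G| = 8.
Closing under the operation: H = {1, -1, i, -i}, so |H| = 4.

4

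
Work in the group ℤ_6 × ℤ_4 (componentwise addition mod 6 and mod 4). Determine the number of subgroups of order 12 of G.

3

|G| = 24 and 12 | 24, so subgroups of order 12 are possible by Lagrange.
The subgroups of order 12 are: {(0,0), (0,1), (0,2), (0,3), (2,0), (2,1), (2,2), (2,3), (4,0), (4,1), (4,2), (4,3)}; {(0,0), (0,2), (1,0), (1,2), (2,0), (2,2), (3,0), (3,2), (4,0), (4,2), (5,0), (5,2)}; {(0,0), (0,2), (1,1), (1,3), (2,0), (2,2), (3,1), (3,3), (4,0), (4,2), (5,1), (5,3)}.
So G has 3 subgroups of order 12.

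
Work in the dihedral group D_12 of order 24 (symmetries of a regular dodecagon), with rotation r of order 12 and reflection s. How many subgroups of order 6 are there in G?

|G| = 24 and 6 | 24, so subgroups of order 6 are possible by Lagrange.
The subgroups of order 6 are: {e, r^2, r^4, r^6, r^8, r^10}; {e, r^4, r^8, r^2s, r^6s, r^10s}; {e, r^4, r^8, r^3s, r^7s, r^11s}; {e, r^4, r^8, s, r^4s, r^8s}; … (5 in all).
So G has 5 subgroups of order 6.

5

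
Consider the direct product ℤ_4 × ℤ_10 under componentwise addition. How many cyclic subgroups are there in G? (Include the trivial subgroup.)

12

Group the elements of G by the cyclic subgroup they generate; each cyclic subgroup of order d accounts for φ(d) elements.
Cyclic subgroups by order — order 1: 1; order 2: 3; order 4: 2; order 5: 1; order 10: 3; order 20: 2.
Total: 12.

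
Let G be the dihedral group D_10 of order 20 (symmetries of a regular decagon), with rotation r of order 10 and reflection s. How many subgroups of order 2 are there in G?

|G| = 20 and 2 | 20, so subgroups of order 2 are possible by Lagrange.
The subgroups of order 2 are: {e, r^2s}; {e, r^3s}; {e, r^4s}; {e, r^5}; … (11 in all).
So G has 11 subgroups of order 2.

11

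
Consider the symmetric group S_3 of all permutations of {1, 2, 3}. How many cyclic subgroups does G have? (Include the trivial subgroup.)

Group the elements of G by the cyclic subgroup they generate; each cyclic subgroup of order d accounts for φ(d) elements.
Cyclic subgroups by order — order 1: 1; order 2: 3; order 3: 1.
Total: 5.

5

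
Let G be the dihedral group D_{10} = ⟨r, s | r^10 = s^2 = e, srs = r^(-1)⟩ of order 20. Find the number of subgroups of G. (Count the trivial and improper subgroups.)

22

|G| = 20, so by Lagrange every subgroup order divides 20. Divisors: 1, 2, 4, 5, 10, 20.
Subgroups by order — order 1: 1; order 2: 11; order 4: 5; order 5: 1; order 10: 3; order 20: 1.
Total: 1 + 11 + 5 + 1 + 3 + 1 = 22.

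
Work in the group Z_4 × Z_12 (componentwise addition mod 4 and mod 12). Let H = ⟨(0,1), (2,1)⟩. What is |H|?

24

|⟨(0,1)⟩| = 12 and |⟨(2,1)⟩| = 12, so |H| is a multiple of lcm(12, 12) = 12 and divides |G| = 48.
Closing under the operation: H = {(0,0), (0,1), (0,2), (0,3), (0,4), (0,5), (0,6), (0,7), (0,8), (0,9), (0,10), (0,11), (2,0), (2,1), (2,2), (2,3), (2,4), (2,5), (2,6), (2,7), (2,8), (2,9), (2,10), (2,11)}, so |H| = 24.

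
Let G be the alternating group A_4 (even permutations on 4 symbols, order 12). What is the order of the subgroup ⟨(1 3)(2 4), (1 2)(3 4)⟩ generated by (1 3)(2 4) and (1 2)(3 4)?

|⟨(1 3)(2 4)⟩| = 2 and |⟨(1 2)(3 4)⟩| = 2, so |H| is a multiple of lcm(2, 2) = 2 and divides |G| = 12.
Closing under the operation: H = {e, (1 2)(3 4), (1 3)(2 4), (1 4)(2 3)}, so |H| = 4.

4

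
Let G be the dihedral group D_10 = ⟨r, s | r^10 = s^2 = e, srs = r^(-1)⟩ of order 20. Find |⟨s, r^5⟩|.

4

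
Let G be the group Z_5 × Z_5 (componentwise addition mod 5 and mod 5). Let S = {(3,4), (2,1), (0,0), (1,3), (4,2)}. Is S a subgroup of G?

Yes

|S| = 5 divides |G| = 25, consistent with Lagrange.
S contains the identity, every element's inverse is in S, and S is closed under +: it is a subgroup.
In fact S = ⟨(2,1)⟩.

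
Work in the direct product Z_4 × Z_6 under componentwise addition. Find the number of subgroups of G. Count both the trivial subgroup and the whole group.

|G| = 24, so by Lagrange every subgroup order divides 24. Divisors: 1, 2, 3, 4, 6, 8, 12, 24.
Subgroups by order — order 1: 1; order 2: 3; order 3: 1; order 4: 3; order 6: 3; order 8: 1; order 12: 3; order 24: 1.
Total: 1 + 3 + 1 + 3 + 3 + 1 + 3 + 1 = 16.

16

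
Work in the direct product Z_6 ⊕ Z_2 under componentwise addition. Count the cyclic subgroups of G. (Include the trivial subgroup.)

8

Group the elements of G by the cyclic subgroup they generate; each cyclic subgroup of order d accounts for φ(d) elements.
Cyclic subgroups by order — order 1: 1; order 2: 3; order 3: 1; order 6: 3.
Total: 8.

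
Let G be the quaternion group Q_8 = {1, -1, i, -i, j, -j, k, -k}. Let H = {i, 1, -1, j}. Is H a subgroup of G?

No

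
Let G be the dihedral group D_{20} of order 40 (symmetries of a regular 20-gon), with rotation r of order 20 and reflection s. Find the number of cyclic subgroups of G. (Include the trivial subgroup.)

Group the elements of G by the cyclic subgroup they generate; each cyclic subgroup of order d accounts for φ(d) elements.
Cyclic subgroups by order — order 1: 1; order 2: 21; order 4: 1; order 5: 1; order 10: 1; order 20: 1.
Total: 26.

26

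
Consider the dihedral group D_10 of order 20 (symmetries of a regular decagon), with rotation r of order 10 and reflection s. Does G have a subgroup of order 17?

No

17 does not divide |G| = 20, so by Lagrange no subgroup of order 17 exists.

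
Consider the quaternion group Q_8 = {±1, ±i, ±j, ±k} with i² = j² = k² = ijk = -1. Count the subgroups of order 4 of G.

|G| = 8 and 4 | 8, so subgroups of order 4 are possible by Lagrange.
The subgroups of order 4 are: {1, -1, i, -i}; {1, -1, j, -j}; {1, -1, k, -k}.
So G has 3 subgroups of order 4.

3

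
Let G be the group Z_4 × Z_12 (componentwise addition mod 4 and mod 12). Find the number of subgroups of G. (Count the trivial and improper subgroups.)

30

|G| = 48, so by Lagrange every subgroup order divides 48. Divisors: 1, 2, 3, 4, 6, 8, 12, 16, 24, 48.
Subgroups by order — order 1: 1; order 2: 3; order 3: 1; order 4: 7; order 6: 3; order 8: 3; order 12: 7; order 16: 1; order 24: 3; order 48: 1.
Total: 1 + 3 + 1 + 7 + 3 + 3 + 7 + 1 + 3 + 1 = 30.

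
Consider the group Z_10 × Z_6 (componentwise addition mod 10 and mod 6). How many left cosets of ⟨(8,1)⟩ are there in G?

|⟨(8,1)⟩| = 30 and |G| = 60.
By Lagrange, [G : H] = |G|/|H| = 60/30 = 2.

2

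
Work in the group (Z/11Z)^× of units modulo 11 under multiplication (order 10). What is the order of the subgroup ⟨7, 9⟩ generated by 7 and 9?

10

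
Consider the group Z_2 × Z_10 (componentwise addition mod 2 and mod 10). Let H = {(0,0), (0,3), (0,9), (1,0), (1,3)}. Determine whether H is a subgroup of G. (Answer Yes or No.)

(1,3) ∈ H but its inverse (1,7) ∉ H, so H is not a subgroup.

No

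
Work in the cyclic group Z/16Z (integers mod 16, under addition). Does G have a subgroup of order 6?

No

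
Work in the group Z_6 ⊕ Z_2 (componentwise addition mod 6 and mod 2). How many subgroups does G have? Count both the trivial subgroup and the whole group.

|G| = 12, so by Lagrange every subgroup order divides 12. Divisors: 1, 2, 3, 4, 6, 12.
Subgroups by order — order 1: 1; order 2: 3; order 3: 1; order 4: 1; order 6: 3; order 12: 1.
Total: 1 + 3 + 1 + 1 + 3 + 1 = 10.

10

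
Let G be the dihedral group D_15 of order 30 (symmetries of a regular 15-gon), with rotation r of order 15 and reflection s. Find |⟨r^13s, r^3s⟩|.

6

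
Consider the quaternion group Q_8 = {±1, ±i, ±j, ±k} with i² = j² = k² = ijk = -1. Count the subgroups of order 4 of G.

|G| = 8 and 4 | 8, so subgroups of order 4 are possible by Lagrange.
The subgroups of order 4 are: {1, -1, i, -i}; {1, -1, j, -j}; {1, -1, k, -k}.
So G has 3 subgroups of order 4.

3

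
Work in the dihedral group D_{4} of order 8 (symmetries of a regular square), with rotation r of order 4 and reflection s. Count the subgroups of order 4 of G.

3

|G| = 8 and 4 | 8, so subgroups of order 4 are possible by Lagrange.
The subgroups of order 4 are: {e, r, r^2, r^3}; {e, r^2, s, r^2s}; {e, r^2, rs, r^3s}.
So G has 3 subgroups of order 4.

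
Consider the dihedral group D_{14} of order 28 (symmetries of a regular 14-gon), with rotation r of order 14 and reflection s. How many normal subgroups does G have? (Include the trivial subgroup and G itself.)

G has 28 subgroups. Checking conjugation-invariance by order — order 1: 1/1 normal; order 2: 1/15 normal; order 4: 0/7 normal; order 7: 1/1 normal; order 14: 3/3 normal; order 28: 1/1 normal.
Total normal subgroups: 7.

7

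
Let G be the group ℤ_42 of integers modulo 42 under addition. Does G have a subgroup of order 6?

Yes

6 | 42. A subgroup of order 6 is {0, 7, 14, 21, 28, 35}.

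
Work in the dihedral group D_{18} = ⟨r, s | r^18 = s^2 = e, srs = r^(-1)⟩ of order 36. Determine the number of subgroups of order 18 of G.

3

|G| = 36 and 18 | 36, so subgroups of order 18 are possible by Lagrange.
The subgroups of order 18 are: {e, r, r^2, r^3, r^4, r^5, r^6, r^7, r^8, r^9, r^10, r^11, r^12, r^13, r^14, r^15, r^16, r^17}; {e, r^2, r^4, r^6, r^8, r^10, r^12, r^14, r^16, s, r^2s, r^4s, r^6s, r^8s, r^10s, r^12s, r^14s, r^16s}; {e, r^2, r^4, r^6, r^8, r^10, r^12, r^14, r^16, rs, r^3s, r^5s, r^7s, r^9s, r^11s, r^13s, r^15s, r^17s}.
So G has 3 subgroups of order 18.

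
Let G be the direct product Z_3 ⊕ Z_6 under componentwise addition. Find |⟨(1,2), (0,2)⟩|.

9

|⟨(1,2)⟩| = 3 and |⟨(0,2)⟩| = 3, so |H| is a multiple of lcm(3, 3) = 3 and divides |G| = 18.
Closing under the operation: H = {(0,0), (0,2), (0,4), (1,0), (1,2), (1,4), (2,0), (2,2), (2,4)}, so |H| = 9.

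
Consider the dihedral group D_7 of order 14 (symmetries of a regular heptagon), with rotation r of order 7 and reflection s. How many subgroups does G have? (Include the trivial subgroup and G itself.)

10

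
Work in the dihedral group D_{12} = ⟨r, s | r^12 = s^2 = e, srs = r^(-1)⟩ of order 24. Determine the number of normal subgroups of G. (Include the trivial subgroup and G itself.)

9

G has 34 subgroups. Checking conjugation-invariance by order — order 1: 1/1 normal; order 2: 1/13 normal; order 3: 1/1 normal; order 4: 1/7 normal; order 6: 1/5 normal; order 8: 0/3 normal; order 12: 3/3 normal; order 24: 1/1 normal.
Total normal subgroups: 9.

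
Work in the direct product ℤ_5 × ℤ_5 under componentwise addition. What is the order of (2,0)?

The order of (2,0) in Z_5 × Z_5 is lcm(ord(2) in Z_5, ord(0) in Z_5).
ord(2) = 5 and ord(0) = 1, so |⟨(2,0)⟩| = lcm(5, 1) = 5.

5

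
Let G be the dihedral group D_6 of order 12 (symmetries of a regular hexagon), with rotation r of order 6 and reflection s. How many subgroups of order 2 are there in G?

7

|G| = 12 and 2 | 12, so subgroups of order 2 are possible by Lagrange.
The subgroups of order 2 are: {e, r^2s}; {e, r^3}; {e, r^3s}; {e, r^4s}; … (7 in all).
So G has 7 subgroups of order 2.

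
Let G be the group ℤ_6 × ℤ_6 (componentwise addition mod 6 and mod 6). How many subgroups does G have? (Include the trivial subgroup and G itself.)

30

|G| = 36, so by Lagrange every subgroup order divides 36. Divisors: 1, 2, 3, 4, 6, 9, 12, 18, 36.
Subgroups by order — order 1: 1; order 2: 3; order 3: 4; order 4: 1; order 6: 12; order 9: 1; order 12: 4; order 18: 3; order 36: 1.
Total: 1 + 3 + 4 + 1 + 12 + 1 + 4 + 3 + 1 = 30.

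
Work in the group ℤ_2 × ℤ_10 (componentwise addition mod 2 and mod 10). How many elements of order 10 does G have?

12

An element (a,b) has order lcm(ord(a), ord(b)); count pairs with lcm equal to 10.
Enumerating gives 12 such elements.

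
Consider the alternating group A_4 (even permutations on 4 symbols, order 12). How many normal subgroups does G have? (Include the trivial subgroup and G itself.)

3

G has 10 subgroups. Checking conjugation-invariance by order — order 1: 1/1 normal; order 2: 0/3 normal; order 3: 0/4 normal; order 4: 1/1 normal; order 12: 1/1 normal.
Total normal subgroups: 3.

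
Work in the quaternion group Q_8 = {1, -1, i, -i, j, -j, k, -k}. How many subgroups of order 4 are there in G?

|G| = 8 and 4 | 8, so subgroups of order 4 are possible by Lagrange.
The subgroups of order 4 are: {1, -1, i, -i}; {1, -1, j, -j}; {1, -1, k, -k}.
So G has 3 subgroups of order 4.

3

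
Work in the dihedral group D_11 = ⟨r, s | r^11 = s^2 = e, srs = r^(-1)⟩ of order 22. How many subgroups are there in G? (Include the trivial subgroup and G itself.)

|G| = 22, so by Lagrange every subgroup order divides 22. Divisors: 1, 2, 11, 22.
Subgroups by order — order 1: 1; order 2: 11; order 11: 1; order 22: 1.
Total: 1 + 11 + 1 + 1 = 14.

14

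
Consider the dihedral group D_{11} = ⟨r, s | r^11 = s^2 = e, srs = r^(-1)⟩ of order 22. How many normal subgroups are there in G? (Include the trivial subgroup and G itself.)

3

G has 14 subgroups. Checking conjugation-invariance by order — order 1: 1/1 normal; order 2: 0/11 normal; order 11: 1/1 normal; order 22: 1/1 normal.
Total normal subgroups: 3.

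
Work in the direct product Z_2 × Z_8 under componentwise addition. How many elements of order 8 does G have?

8

An element (a,b) has order lcm(ord(a), ord(b)); count pairs with lcm equal to 8.
Enumerating gives 8 such elements.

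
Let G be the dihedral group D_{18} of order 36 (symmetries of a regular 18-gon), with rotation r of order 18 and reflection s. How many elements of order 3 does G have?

The elements of order 3 are: r^6, r^12.
That's 2.

2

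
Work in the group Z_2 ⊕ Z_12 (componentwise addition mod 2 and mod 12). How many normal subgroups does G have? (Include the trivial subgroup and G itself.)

G is abelian, so every subgroup is normal.
G has 16 subgroups in total, hence 16 normal subgroups.

16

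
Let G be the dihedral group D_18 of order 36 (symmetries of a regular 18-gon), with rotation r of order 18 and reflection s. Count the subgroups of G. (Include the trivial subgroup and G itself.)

45

|G| = 36, so by Lagrange every subgroup order divides 36. Divisors: 1, 2, 3, 4, 6, 9, 12, 18, 36.
Subgroups by order — order 1: 1; order 2: 19; order 3: 1; order 4: 9; order 6: 7; order 9: 1; order 12: 3; order 18: 3; order 36: 1.
Total: 1 + 19 + 1 + 9 + 7 + 1 + 3 + 3 + 1 = 45.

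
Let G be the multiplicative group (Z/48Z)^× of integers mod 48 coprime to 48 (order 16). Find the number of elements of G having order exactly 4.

The elements of order 4 are: 5, 11, 13, 19, 29, 35, 37, 43.
That's 8.

8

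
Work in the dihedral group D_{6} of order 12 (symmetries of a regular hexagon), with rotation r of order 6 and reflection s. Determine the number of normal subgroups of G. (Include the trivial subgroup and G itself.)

7

G has 16 subgroups. Checking conjugation-invariance by order — order 1: 1/1 normal; order 2: 1/7 normal; order 3: 1/1 normal; order 4: 0/3 normal; order 6: 3/3 normal; order 12: 1/1 normal.
Total normal subgroups: 7.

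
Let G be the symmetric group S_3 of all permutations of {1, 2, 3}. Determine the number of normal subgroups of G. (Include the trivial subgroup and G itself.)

3

G has 6 subgroups. Checking conjugation-invariance by order — order 1: 1/1 normal; order 2: 0/3 normal; order 3: 1/1 normal; order 6: 1/1 normal.
Total normal subgroups: 3.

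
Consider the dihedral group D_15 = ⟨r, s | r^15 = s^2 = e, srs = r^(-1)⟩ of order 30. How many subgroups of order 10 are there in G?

3

|G| = 30 and 10 | 30, so subgroups of order 10 are possible by Lagrange.
The subgroups of order 10 are: {e, r^3, r^6, r^9, r^12, rs, r^4s, r^7s, r^10s, r^13s}; {e, r^3, r^6, r^9, r^12, r^2s, r^5s, r^8s, r^11s, r^14s}; {e, r^3, r^6, r^9, r^12, s, r^3s, r^6s, r^9s, r^12s}.
So G has 3 subgroups of order 10.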